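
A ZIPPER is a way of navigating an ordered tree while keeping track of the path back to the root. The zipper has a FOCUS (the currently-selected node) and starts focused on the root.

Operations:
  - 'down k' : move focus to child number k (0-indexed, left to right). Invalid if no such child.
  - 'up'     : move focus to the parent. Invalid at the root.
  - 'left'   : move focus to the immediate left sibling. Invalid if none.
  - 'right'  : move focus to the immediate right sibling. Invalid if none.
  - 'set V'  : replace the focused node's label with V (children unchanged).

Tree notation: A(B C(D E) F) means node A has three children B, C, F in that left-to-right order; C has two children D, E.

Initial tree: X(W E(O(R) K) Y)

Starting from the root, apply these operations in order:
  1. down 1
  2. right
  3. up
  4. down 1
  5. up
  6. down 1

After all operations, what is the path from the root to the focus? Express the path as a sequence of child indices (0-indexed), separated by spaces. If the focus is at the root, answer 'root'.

Answer: 1

Derivation:
Step 1 (down 1): focus=E path=1 depth=1 children=['O', 'K'] left=['W'] right=['Y'] parent=X
Step 2 (right): focus=Y path=2 depth=1 children=[] left=['W', 'E'] right=[] parent=X
Step 3 (up): focus=X path=root depth=0 children=['W', 'E', 'Y'] (at root)
Step 4 (down 1): focus=E path=1 depth=1 children=['O', 'K'] left=['W'] right=['Y'] parent=X
Step 5 (up): focus=X path=root depth=0 children=['W', 'E', 'Y'] (at root)
Step 6 (down 1): focus=E path=1 depth=1 children=['O', 'K'] left=['W'] right=['Y'] parent=X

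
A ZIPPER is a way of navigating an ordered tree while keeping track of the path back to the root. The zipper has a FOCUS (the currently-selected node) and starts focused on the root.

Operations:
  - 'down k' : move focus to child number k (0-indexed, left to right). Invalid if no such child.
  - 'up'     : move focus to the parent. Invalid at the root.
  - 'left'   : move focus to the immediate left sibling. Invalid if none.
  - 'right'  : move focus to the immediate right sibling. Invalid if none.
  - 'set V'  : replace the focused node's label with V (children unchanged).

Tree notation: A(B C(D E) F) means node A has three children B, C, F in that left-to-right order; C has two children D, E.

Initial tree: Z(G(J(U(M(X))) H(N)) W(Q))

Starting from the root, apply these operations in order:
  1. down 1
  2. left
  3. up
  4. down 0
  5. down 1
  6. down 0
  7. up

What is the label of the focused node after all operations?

Answer: H

Derivation:
Step 1 (down 1): focus=W path=1 depth=1 children=['Q'] left=['G'] right=[] parent=Z
Step 2 (left): focus=G path=0 depth=1 children=['J', 'H'] left=[] right=['W'] parent=Z
Step 3 (up): focus=Z path=root depth=0 children=['G', 'W'] (at root)
Step 4 (down 0): focus=G path=0 depth=1 children=['J', 'H'] left=[] right=['W'] parent=Z
Step 5 (down 1): focus=H path=0/1 depth=2 children=['N'] left=['J'] right=[] parent=G
Step 6 (down 0): focus=N path=0/1/0 depth=3 children=[] left=[] right=[] parent=H
Step 7 (up): focus=H path=0/1 depth=2 children=['N'] left=['J'] right=[] parent=G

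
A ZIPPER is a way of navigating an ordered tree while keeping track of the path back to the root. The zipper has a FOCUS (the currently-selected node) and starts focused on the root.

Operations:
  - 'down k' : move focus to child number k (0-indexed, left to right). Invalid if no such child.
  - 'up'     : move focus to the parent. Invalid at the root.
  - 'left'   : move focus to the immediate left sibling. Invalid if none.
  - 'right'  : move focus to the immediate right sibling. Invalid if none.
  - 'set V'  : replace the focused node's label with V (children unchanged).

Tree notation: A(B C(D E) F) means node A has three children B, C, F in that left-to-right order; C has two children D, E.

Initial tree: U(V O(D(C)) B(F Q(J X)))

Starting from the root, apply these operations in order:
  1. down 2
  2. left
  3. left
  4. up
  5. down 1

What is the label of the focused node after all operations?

Answer: O

Derivation:
Step 1 (down 2): focus=B path=2 depth=1 children=['F', 'Q'] left=['V', 'O'] right=[] parent=U
Step 2 (left): focus=O path=1 depth=1 children=['D'] left=['V'] right=['B'] parent=U
Step 3 (left): focus=V path=0 depth=1 children=[] left=[] right=['O', 'B'] parent=U
Step 4 (up): focus=U path=root depth=0 children=['V', 'O', 'B'] (at root)
Step 5 (down 1): focus=O path=1 depth=1 children=['D'] left=['V'] right=['B'] parent=U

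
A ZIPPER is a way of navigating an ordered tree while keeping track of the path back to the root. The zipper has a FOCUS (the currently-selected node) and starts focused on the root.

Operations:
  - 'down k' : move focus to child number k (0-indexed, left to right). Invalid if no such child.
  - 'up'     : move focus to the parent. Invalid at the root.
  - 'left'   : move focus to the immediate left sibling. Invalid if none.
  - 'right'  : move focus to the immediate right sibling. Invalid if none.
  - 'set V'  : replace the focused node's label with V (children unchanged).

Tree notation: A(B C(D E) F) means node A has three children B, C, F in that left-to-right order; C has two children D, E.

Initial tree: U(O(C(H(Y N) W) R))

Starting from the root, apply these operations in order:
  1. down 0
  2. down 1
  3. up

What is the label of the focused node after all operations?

Step 1 (down 0): focus=O path=0 depth=1 children=['C', 'R'] left=[] right=[] parent=U
Step 2 (down 1): focus=R path=0/1 depth=2 children=[] left=['C'] right=[] parent=O
Step 3 (up): focus=O path=0 depth=1 children=['C', 'R'] left=[] right=[] parent=U

Answer: O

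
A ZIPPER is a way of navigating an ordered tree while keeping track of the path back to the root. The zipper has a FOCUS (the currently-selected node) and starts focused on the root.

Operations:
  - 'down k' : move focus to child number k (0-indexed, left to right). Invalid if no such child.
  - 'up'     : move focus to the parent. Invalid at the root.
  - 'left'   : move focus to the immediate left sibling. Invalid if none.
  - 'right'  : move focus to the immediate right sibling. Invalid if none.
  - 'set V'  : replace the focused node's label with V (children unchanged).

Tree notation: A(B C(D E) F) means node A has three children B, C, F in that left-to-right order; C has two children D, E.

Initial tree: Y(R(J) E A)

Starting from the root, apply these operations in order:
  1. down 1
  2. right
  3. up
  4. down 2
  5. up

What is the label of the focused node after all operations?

Answer: Y

Derivation:
Step 1 (down 1): focus=E path=1 depth=1 children=[] left=['R'] right=['A'] parent=Y
Step 2 (right): focus=A path=2 depth=1 children=[] left=['R', 'E'] right=[] parent=Y
Step 3 (up): focus=Y path=root depth=0 children=['R', 'E', 'A'] (at root)
Step 4 (down 2): focus=A path=2 depth=1 children=[] left=['R', 'E'] right=[] parent=Y
Step 5 (up): focus=Y path=root depth=0 children=['R', 'E', 'A'] (at root)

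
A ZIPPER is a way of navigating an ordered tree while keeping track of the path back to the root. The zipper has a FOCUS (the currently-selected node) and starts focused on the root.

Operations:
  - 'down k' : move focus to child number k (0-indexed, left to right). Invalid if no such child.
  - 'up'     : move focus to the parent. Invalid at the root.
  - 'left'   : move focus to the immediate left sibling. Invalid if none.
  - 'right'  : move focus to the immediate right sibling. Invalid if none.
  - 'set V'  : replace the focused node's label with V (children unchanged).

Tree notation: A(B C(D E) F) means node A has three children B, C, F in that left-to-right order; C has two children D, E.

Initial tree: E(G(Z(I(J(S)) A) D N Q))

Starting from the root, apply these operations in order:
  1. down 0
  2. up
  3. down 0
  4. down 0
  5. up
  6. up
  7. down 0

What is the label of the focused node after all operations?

Answer: G

Derivation:
Step 1 (down 0): focus=G path=0 depth=1 children=['Z', 'D', 'N', 'Q'] left=[] right=[] parent=E
Step 2 (up): focus=E path=root depth=0 children=['G'] (at root)
Step 3 (down 0): focus=G path=0 depth=1 children=['Z', 'D', 'N', 'Q'] left=[] right=[] parent=E
Step 4 (down 0): focus=Z path=0/0 depth=2 children=['I', 'A'] left=[] right=['D', 'N', 'Q'] parent=G
Step 5 (up): focus=G path=0 depth=1 children=['Z', 'D', 'N', 'Q'] left=[] right=[] parent=E
Step 6 (up): focus=E path=root depth=0 children=['G'] (at root)
Step 7 (down 0): focus=G path=0 depth=1 children=['Z', 'D', 'N', 'Q'] left=[] right=[] parent=E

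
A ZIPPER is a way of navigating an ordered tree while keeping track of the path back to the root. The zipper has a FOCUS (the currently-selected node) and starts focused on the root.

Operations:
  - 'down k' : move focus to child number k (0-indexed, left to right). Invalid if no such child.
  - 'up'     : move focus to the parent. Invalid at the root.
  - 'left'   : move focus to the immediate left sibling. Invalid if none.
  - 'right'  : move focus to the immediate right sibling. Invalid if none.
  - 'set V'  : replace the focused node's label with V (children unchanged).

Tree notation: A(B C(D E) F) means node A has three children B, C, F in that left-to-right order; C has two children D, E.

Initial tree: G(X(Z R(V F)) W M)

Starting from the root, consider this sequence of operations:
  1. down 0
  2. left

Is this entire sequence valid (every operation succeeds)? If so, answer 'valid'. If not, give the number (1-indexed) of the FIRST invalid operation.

Answer: 2

Derivation:
Step 1 (down 0): focus=X path=0 depth=1 children=['Z', 'R'] left=[] right=['W', 'M'] parent=G
Step 2 (left): INVALID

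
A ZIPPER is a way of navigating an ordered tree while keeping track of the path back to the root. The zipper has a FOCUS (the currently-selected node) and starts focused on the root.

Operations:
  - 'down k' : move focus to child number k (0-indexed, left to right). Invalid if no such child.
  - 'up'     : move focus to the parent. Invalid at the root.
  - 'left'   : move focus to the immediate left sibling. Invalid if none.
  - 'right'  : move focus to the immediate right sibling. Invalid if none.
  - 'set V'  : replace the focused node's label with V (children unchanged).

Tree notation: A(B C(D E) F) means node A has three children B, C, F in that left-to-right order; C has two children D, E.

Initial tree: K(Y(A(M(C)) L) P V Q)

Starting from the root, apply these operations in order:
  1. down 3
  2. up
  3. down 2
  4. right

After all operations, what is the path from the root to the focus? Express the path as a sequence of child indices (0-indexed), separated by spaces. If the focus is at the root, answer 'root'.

Step 1 (down 3): focus=Q path=3 depth=1 children=[] left=['Y', 'P', 'V'] right=[] parent=K
Step 2 (up): focus=K path=root depth=0 children=['Y', 'P', 'V', 'Q'] (at root)
Step 3 (down 2): focus=V path=2 depth=1 children=[] left=['Y', 'P'] right=['Q'] parent=K
Step 4 (right): focus=Q path=3 depth=1 children=[] left=['Y', 'P', 'V'] right=[] parent=K

Answer: 3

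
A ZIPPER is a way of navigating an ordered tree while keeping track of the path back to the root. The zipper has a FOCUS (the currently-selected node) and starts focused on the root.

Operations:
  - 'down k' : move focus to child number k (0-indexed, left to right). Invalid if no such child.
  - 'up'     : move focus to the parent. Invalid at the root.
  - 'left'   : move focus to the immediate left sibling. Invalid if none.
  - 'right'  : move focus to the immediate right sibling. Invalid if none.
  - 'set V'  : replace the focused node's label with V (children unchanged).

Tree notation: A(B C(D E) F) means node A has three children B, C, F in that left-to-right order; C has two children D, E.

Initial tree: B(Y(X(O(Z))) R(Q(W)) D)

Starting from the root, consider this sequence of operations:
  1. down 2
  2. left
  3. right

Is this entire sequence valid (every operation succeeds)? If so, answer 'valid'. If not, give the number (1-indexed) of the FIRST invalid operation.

Answer: valid

Derivation:
Step 1 (down 2): focus=D path=2 depth=1 children=[] left=['Y', 'R'] right=[] parent=B
Step 2 (left): focus=R path=1 depth=1 children=['Q'] left=['Y'] right=['D'] parent=B
Step 3 (right): focus=D path=2 depth=1 children=[] left=['Y', 'R'] right=[] parent=B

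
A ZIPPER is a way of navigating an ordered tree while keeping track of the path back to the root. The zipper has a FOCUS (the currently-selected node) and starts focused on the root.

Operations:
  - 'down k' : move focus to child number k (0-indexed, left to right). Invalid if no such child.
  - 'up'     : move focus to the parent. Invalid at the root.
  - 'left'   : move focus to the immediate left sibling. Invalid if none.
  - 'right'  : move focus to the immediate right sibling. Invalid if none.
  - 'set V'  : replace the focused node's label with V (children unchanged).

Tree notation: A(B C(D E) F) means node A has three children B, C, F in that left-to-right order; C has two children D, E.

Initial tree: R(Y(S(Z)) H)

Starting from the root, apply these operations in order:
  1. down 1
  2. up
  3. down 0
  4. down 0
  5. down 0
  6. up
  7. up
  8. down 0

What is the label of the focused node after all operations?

Step 1 (down 1): focus=H path=1 depth=1 children=[] left=['Y'] right=[] parent=R
Step 2 (up): focus=R path=root depth=0 children=['Y', 'H'] (at root)
Step 3 (down 0): focus=Y path=0 depth=1 children=['S'] left=[] right=['H'] parent=R
Step 4 (down 0): focus=S path=0/0 depth=2 children=['Z'] left=[] right=[] parent=Y
Step 5 (down 0): focus=Z path=0/0/0 depth=3 children=[] left=[] right=[] parent=S
Step 6 (up): focus=S path=0/0 depth=2 children=['Z'] left=[] right=[] parent=Y
Step 7 (up): focus=Y path=0 depth=1 children=['S'] left=[] right=['H'] parent=R
Step 8 (down 0): focus=S path=0/0 depth=2 children=['Z'] left=[] right=[] parent=Y

Answer: S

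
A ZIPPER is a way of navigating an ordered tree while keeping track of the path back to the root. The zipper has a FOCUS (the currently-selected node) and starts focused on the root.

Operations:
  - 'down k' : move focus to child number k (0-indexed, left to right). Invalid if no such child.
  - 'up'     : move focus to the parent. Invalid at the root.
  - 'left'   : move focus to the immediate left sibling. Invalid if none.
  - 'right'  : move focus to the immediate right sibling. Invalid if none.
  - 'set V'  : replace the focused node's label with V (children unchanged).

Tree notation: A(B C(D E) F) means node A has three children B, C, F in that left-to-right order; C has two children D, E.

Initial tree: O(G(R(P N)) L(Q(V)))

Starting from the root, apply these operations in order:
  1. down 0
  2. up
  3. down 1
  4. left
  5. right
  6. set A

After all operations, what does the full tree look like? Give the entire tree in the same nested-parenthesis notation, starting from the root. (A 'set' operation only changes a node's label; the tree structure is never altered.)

Answer: O(G(R(P N)) A(Q(V)))

Derivation:
Step 1 (down 0): focus=G path=0 depth=1 children=['R'] left=[] right=['L'] parent=O
Step 2 (up): focus=O path=root depth=0 children=['G', 'L'] (at root)
Step 3 (down 1): focus=L path=1 depth=1 children=['Q'] left=['G'] right=[] parent=O
Step 4 (left): focus=G path=0 depth=1 children=['R'] left=[] right=['L'] parent=O
Step 5 (right): focus=L path=1 depth=1 children=['Q'] left=['G'] right=[] parent=O
Step 6 (set A): focus=A path=1 depth=1 children=['Q'] left=['G'] right=[] parent=O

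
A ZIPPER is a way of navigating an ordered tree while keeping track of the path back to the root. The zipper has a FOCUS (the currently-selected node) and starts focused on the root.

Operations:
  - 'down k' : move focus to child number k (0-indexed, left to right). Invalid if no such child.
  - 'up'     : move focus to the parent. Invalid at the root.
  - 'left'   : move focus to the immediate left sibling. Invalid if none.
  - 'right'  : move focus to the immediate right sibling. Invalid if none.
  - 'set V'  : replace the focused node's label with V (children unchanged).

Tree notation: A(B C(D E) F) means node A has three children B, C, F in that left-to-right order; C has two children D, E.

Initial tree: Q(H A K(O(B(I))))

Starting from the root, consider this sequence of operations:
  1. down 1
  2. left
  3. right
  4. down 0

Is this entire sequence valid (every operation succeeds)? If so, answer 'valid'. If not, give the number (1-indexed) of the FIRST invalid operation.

Answer: 4

Derivation:
Step 1 (down 1): focus=A path=1 depth=1 children=[] left=['H'] right=['K'] parent=Q
Step 2 (left): focus=H path=0 depth=1 children=[] left=[] right=['A', 'K'] parent=Q
Step 3 (right): focus=A path=1 depth=1 children=[] left=['H'] right=['K'] parent=Q
Step 4 (down 0): INVALID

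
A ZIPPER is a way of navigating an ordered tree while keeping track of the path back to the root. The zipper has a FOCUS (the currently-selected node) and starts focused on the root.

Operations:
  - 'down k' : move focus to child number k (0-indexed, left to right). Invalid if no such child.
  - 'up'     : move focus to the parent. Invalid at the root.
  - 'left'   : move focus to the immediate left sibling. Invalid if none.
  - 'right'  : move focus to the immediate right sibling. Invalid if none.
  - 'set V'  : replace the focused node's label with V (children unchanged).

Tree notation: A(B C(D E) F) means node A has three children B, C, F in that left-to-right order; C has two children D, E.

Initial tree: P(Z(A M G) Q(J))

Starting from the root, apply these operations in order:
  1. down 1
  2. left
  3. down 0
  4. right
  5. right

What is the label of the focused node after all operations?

Answer: G

Derivation:
Step 1 (down 1): focus=Q path=1 depth=1 children=['J'] left=['Z'] right=[] parent=P
Step 2 (left): focus=Z path=0 depth=1 children=['A', 'M', 'G'] left=[] right=['Q'] parent=P
Step 3 (down 0): focus=A path=0/0 depth=2 children=[] left=[] right=['M', 'G'] parent=Z
Step 4 (right): focus=M path=0/1 depth=2 children=[] left=['A'] right=['G'] parent=Z
Step 5 (right): focus=G path=0/2 depth=2 children=[] left=['A', 'M'] right=[] parent=Z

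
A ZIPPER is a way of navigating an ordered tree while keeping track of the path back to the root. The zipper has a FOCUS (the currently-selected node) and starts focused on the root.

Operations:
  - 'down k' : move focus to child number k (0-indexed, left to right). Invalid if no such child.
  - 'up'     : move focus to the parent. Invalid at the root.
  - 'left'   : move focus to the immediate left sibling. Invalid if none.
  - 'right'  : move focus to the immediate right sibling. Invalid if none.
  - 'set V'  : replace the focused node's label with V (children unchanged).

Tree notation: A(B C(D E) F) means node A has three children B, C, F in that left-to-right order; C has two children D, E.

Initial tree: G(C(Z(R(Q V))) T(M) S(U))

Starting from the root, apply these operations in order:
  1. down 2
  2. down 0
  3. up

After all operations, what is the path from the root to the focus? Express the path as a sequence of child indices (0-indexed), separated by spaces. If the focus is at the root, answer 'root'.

Step 1 (down 2): focus=S path=2 depth=1 children=['U'] left=['C', 'T'] right=[] parent=G
Step 2 (down 0): focus=U path=2/0 depth=2 children=[] left=[] right=[] parent=S
Step 3 (up): focus=S path=2 depth=1 children=['U'] left=['C', 'T'] right=[] parent=G

Answer: 2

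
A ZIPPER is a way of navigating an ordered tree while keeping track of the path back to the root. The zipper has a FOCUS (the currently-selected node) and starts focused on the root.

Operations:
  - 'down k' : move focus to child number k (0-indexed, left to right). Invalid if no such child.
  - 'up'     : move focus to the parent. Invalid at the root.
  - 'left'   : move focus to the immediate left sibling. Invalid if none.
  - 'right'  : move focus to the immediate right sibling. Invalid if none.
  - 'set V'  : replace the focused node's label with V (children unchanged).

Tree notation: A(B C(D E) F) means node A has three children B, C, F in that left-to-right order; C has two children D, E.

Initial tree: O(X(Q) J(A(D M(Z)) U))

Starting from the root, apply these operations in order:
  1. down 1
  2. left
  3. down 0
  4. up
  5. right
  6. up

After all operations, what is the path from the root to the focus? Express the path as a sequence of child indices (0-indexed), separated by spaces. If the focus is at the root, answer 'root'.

Answer: root

Derivation:
Step 1 (down 1): focus=J path=1 depth=1 children=['A', 'U'] left=['X'] right=[] parent=O
Step 2 (left): focus=X path=0 depth=1 children=['Q'] left=[] right=['J'] parent=O
Step 3 (down 0): focus=Q path=0/0 depth=2 children=[] left=[] right=[] parent=X
Step 4 (up): focus=X path=0 depth=1 children=['Q'] left=[] right=['J'] parent=O
Step 5 (right): focus=J path=1 depth=1 children=['A', 'U'] left=['X'] right=[] parent=O
Step 6 (up): focus=O path=root depth=0 children=['X', 'J'] (at root)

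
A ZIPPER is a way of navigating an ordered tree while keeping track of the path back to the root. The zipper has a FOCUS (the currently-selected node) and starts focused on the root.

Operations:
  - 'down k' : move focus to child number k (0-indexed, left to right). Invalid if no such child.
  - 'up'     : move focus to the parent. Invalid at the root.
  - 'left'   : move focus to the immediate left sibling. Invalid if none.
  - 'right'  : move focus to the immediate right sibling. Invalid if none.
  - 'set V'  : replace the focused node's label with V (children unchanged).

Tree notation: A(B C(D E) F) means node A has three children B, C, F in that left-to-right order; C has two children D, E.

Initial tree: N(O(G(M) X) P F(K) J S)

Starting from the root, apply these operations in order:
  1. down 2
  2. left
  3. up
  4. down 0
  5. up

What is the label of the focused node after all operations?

Answer: N

Derivation:
Step 1 (down 2): focus=F path=2 depth=1 children=['K'] left=['O', 'P'] right=['J', 'S'] parent=N
Step 2 (left): focus=P path=1 depth=1 children=[] left=['O'] right=['F', 'J', 'S'] parent=N
Step 3 (up): focus=N path=root depth=0 children=['O', 'P', 'F', 'J', 'S'] (at root)
Step 4 (down 0): focus=O path=0 depth=1 children=['G', 'X'] left=[] right=['P', 'F', 'J', 'S'] parent=N
Step 5 (up): focus=N path=root depth=0 children=['O', 'P', 'F', 'J', 'S'] (at root)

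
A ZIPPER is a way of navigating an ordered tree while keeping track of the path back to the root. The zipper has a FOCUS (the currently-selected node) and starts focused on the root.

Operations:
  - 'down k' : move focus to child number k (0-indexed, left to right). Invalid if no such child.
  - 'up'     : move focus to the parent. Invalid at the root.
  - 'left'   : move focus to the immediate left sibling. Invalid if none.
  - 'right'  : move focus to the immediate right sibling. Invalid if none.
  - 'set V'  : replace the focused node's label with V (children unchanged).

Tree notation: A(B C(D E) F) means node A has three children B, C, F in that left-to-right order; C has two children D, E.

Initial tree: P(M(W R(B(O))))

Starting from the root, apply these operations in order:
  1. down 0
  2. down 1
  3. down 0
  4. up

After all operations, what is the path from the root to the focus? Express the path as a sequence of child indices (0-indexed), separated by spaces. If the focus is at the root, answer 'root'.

Answer: 0 1

Derivation:
Step 1 (down 0): focus=M path=0 depth=1 children=['W', 'R'] left=[] right=[] parent=P
Step 2 (down 1): focus=R path=0/1 depth=2 children=['B'] left=['W'] right=[] parent=M
Step 3 (down 0): focus=B path=0/1/0 depth=3 children=['O'] left=[] right=[] parent=R
Step 4 (up): focus=R path=0/1 depth=2 children=['B'] left=['W'] right=[] parent=M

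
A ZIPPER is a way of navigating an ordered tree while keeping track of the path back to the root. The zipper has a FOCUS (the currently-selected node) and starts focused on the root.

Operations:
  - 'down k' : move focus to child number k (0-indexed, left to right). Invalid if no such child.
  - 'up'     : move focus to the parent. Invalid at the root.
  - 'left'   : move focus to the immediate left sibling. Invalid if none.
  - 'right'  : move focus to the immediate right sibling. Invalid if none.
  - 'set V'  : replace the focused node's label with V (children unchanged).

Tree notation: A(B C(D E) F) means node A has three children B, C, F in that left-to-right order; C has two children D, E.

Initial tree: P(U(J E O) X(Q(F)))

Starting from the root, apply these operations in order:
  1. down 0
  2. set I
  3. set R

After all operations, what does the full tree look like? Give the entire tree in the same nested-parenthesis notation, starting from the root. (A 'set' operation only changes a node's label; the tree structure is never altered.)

Answer: P(R(J E O) X(Q(F)))

Derivation:
Step 1 (down 0): focus=U path=0 depth=1 children=['J', 'E', 'O'] left=[] right=['X'] parent=P
Step 2 (set I): focus=I path=0 depth=1 children=['J', 'E', 'O'] left=[] right=['X'] parent=P
Step 3 (set R): focus=R path=0 depth=1 children=['J', 'E', 'O'] left=[] right=['X'] parent=P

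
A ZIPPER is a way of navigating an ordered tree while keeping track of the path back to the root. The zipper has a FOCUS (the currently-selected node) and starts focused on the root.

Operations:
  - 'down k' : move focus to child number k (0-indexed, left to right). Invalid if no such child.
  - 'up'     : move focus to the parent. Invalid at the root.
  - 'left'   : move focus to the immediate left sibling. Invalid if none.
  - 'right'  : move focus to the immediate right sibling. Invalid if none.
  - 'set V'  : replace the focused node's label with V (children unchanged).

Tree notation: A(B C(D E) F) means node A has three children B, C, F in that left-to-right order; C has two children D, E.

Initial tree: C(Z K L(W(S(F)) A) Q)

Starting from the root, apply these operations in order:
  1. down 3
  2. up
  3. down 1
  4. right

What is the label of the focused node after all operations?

Step 1 (down 3): focus=Q path=3 depth=1 children=[] left=['Z', 'K', 'L'] right=[] parent=C
Step 2 (up): focus=C path=root depth=0 children=['Z', 'K', 'L', 'Q'] (at root)
Step 3 (down 1): focus=K path=1 depth=1 children=[] left=['Z'] right=['L', 'Q'] parent=C
Step 4 (right): focus=L path=2 depth=1 children=['W', 'A'] left=['Z', 'K'] right=['Q'] parent=C

Answer: L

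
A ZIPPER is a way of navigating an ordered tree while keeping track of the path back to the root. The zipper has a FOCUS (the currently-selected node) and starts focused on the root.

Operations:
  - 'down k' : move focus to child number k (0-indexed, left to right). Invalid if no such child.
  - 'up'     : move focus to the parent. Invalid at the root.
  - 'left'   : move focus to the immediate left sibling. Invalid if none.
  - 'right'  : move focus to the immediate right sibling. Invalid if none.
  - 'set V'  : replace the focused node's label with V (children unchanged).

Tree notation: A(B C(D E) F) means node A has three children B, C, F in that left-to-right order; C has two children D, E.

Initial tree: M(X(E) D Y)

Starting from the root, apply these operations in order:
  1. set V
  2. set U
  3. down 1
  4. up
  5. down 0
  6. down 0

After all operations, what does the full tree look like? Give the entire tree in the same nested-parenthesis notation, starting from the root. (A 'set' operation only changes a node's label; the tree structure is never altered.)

Step 1 (set V): focus=V path=root depth=0 children=['X', 'D', 'Y'] (at root)
Step 2 (set U): focus=U path=root depth=0 children=['X', 'D', 'Y'] (at root)
Step 3 (down 1): focus=D path=1 depth=1 children=[] left=['X'] right=['Y'] parent=U
Step 4 (up): focus=U path=root depth=0 children=['X', 'D', 'Y'] (at root)
Step 5 (down 0): focus=X path=0 depth=1 children=['E'] left=[] right=['D', 'Y'] parent=U
Step 6 (down 0): focus=E path=0/0 depth=2 children=[] left=[] right=[] parent=X

Answer: U(X(E) D Y)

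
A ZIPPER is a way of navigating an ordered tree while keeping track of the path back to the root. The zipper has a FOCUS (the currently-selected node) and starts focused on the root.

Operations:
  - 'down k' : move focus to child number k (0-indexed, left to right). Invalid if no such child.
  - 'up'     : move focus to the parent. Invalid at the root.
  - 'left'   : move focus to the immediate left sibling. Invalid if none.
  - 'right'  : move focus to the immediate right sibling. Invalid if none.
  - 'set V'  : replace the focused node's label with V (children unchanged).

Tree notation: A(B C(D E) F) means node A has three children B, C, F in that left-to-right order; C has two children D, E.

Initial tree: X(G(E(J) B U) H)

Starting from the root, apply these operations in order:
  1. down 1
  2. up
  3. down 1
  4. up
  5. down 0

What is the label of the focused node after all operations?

Answer: G

Derivation:
Step 1 (down 1): focus=H path=1 depth=1 children=[] left=['G'] right=[] parent=X
Step 2 (up): focus=X path=root depth=0 children=['G', 'H'] (at root)
Step 3 (down 1): focus=H path=1 depth=1 children=[] left=['G'] right=[] parent=X
Step 4 (up): focus=X path=root depth=0 children=['G', 'H'] (at root)
Step 5 (down 0): focus=G path=0 depth=1 children=['E', 'B', 'U'] left=[] right=['H'] parent=X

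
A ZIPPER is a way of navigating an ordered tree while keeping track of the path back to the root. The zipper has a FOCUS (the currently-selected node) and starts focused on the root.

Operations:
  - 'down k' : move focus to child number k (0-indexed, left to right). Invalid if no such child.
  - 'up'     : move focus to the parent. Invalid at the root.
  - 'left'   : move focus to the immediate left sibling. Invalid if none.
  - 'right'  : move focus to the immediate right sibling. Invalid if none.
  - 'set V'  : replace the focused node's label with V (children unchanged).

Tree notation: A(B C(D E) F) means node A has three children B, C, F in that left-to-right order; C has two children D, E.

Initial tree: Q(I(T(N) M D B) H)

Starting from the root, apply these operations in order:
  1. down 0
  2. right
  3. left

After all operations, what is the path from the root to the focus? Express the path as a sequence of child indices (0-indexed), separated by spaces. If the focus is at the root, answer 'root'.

Step 1 (down 0): focus=I path=0 depth=1 children=['T', 'M', 'D', 'B'] left=[] right=['H'] parent=Q
Step 2 (right): focus=H path=1 depth=1 children=[] left=['I'] right=[] parent=Q
Step 3 (left): focus=I path=0 depth=1 children=['T', 'M', 'D', 'B'] left=[] right=['H'] parent=Q

Answer: 0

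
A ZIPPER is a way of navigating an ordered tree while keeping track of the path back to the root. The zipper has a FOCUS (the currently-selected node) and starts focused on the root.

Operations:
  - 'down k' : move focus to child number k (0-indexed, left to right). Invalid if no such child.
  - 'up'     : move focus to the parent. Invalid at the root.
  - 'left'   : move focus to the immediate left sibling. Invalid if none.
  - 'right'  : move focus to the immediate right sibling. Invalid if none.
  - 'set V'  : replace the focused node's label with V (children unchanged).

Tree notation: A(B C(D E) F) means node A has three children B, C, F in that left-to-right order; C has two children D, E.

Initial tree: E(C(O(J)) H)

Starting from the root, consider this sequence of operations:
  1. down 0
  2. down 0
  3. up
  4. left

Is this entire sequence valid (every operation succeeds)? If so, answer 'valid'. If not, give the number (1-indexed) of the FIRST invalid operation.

Answer: 4

Derivation:
Step 1 (down 0): focus=C path=0 depth=1 children=['O'] left=[] right=['H'] parent=E
Step 2 (down 0): focus=O path=0/0 depth=2 children=['J'] left=[] right=[] parent=C
Step 3 (up): focus=C path=0 depth=1 children=['O'] left=[] right=['H'] parent=E
Step 4 (left): INVALID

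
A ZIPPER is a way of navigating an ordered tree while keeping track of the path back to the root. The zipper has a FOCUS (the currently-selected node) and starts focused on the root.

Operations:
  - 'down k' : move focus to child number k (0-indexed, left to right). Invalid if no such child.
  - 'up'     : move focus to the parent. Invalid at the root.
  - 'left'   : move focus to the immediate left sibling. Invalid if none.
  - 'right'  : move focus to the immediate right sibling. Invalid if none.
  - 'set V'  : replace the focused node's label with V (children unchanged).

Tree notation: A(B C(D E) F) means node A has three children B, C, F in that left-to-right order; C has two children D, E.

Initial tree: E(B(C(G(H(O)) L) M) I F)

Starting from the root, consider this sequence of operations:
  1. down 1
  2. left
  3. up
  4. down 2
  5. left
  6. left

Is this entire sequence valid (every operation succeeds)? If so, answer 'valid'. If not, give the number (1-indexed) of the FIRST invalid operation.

Answer: valid

Derivation:
Step 1 (down 1): focus=I path=1 depth=1 children=[] left=['B'] right=['F'] parent=E
Step 2 (left): focus=B path=0 depth=1 children=['C', 'M'] left=[] right=['I', 'F'] parent=E
Step 3 (up): focus=E path=root depth=0 children=['B', 'I', 'F'] (at root)
Step 4 (down 2): focus=F path=2 depth=1 children=[] left=['B', 'I'] right=[] parent=E
Step 5 (left): focus=I path=1 depth=1 children=[] left=['B'] right=['F'] parent=E
Step 6 (left): focus=B path=0 depth=1 children=['C', 'M'] left=[] right=['I', 'F'] parent=E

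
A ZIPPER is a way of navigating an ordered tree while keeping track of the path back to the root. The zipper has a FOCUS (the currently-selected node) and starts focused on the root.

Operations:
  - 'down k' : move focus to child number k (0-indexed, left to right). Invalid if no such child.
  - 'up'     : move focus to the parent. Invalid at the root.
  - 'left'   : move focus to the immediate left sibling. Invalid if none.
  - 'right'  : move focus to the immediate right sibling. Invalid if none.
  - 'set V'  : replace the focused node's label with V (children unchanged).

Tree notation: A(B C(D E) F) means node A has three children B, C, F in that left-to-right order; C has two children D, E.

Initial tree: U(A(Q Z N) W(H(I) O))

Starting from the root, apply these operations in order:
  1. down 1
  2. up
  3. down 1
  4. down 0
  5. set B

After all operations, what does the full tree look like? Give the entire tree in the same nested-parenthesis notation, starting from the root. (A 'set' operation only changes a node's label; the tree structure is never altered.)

Step 1 (down 1): focus=W path=1 depth=1 children=['H', 'O'] left=['A'] right=[] parent=U
Step 2 (up): focus=U path=root depth=0 children=['A', 'W'] (at root)
Step 3 (down 1): focus=W path=1 depth=1 children=['H', 'O'] left=['A'] right=[] parent=U
Step 4 (down 0): focus=H path=1/0 depth=2 children=['I'] left=[] right=['O'] parent=W
Step 5 (set B): focus=B path=1/0 depth=2 children=['I'] left=[] right=['O'] parent=W

Answer: U(A(Q Z N) W(B(I) O))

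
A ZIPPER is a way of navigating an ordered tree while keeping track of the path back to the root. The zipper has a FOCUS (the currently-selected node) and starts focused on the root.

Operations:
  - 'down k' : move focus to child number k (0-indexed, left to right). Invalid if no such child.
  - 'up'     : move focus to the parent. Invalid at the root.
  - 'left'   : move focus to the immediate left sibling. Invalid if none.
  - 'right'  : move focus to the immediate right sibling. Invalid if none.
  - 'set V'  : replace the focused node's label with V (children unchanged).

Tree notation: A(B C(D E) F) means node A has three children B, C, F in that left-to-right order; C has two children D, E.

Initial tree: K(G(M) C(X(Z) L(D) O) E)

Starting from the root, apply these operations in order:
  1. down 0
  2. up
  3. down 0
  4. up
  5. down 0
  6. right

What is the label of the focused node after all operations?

Answer: C

Derivation:
Step 1 (down 0): focus=G path=0 depth=1 children=['M'] left=[] right=['C', 'E'] parent=K
Step 2 (up): focus=K path=root depth=0 children=['G', 'C', 'E'] (at root)
Step 3 (down 0): focus=G path=0 depth=1 children=['M'] left=[] right=['C', 'E'] parent=K
Step 4 (up): focus=K path=root depth=0 children=['G', 'C', 'E'] (at root)
Step 5 (down 0): focus=G path=0 depth=1 children=['M'] left=[] right=['C', 'E'] parent=K
Step 6 (right): focus=C path=1 depth=1 children=['X', 'L', 'O'] left=['G'] right=['E'] parent=K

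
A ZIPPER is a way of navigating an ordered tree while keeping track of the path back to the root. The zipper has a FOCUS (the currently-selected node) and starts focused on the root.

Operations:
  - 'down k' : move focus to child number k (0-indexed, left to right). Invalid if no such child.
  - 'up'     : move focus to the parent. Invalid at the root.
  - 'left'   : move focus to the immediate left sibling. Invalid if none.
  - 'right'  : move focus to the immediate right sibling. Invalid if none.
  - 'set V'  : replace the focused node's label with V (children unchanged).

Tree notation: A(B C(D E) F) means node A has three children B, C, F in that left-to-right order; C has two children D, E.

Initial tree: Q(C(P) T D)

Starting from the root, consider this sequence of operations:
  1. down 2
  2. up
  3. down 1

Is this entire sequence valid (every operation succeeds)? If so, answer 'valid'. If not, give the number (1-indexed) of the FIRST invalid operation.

Step 1 (down 2): focus=D path=2 depth=1 children=[] left=['C', 'T'] right=[] parent=Q
Step 2 (up): focus=Q path=root depth=0 children=['C', 'T', 'D'] (at root)
Step 3 (down 1): focus=T path=1 depth=1 children=[] left=['C'] right=['D'] parent=Q

Answer: valid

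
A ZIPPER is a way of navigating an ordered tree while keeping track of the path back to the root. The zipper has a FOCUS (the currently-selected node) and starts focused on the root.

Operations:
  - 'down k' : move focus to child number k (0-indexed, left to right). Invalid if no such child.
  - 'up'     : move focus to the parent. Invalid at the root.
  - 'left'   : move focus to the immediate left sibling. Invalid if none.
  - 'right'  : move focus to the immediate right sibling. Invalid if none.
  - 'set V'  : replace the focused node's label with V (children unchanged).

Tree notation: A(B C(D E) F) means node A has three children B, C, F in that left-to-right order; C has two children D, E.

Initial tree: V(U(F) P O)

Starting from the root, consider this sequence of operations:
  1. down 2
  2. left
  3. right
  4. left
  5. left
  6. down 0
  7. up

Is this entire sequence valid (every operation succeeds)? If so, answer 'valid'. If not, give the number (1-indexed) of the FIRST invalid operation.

Step 1 (down 2): focus=O path=2 depth=1 children=[] left=['U', 'P'] right=[] parent=V
Step 2 (left): focus=P path=1 depth=1 children=[] left=['U'] right=['O'] parent=V
Step 3 (right): focus=O path=2 depth=1 children=[] left=['U', 'P'] right=[] parent=V
Step 4 (left): focus=P path=1 depth=1 children=[] left=['U'] right=['O'] parent=V
Step 5 (left): focus=U path=0 depth=1 children=['F'] left=[] right=['P', 'O'] parent=V
Step 6 (down 0): focus=F path=0/0 depth=2 children=[] left=[] right=[] parent=U
Step 7 (up): focus=U path=0 depth=1 children=['F'] left=[] right=['P', 'O'] parent=V

Answer: valid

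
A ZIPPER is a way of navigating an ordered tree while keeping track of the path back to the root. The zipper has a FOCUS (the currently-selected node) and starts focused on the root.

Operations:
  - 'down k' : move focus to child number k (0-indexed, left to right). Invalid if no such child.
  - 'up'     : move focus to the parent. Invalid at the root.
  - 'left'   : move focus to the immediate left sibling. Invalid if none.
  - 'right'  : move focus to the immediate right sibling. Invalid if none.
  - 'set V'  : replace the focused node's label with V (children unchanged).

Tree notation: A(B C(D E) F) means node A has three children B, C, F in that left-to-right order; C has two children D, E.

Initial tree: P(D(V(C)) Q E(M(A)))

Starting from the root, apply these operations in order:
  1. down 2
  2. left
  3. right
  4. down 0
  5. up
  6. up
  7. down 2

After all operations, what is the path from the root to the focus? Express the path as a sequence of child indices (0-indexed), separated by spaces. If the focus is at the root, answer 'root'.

Step 1 (down 2): focus=E path=2 depth=1 children=['M'] left=['D', 'Q'] right=[] parent=P
Step 2 (left): focus=Q path=1 depth=1 children=[] left=['D'] right=['E'] parent=P
Step 3 (right): focus=E path=2 depth=1 children=['M'] left=['D', 'Q'] right=[] parent=P
Step 4 (down 0): focus=M path=2/0 depth=2 children=['A'] left=[] right=[] parent=E
Step 5 (up): focus=E path=2 depth=1 children=['M'] left=['D', 'Q'] right=[] parent=P
Step 6 (up): focus=P path=root depth=0 children=['D', 'Q', 'E'] (at root)
Step 7 (down 2): focus=E path=2 depth=1 children=['M'] left=['D', 'Q'] right=[] parent=P

Answer: 2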